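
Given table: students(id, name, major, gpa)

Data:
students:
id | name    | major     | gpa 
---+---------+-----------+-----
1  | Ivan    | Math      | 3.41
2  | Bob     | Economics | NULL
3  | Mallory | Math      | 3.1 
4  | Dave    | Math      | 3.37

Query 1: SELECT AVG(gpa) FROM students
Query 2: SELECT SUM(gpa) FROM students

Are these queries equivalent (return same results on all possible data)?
No, not equivalent

Query 1 returns: [(3.2933333333333334,)]
Query 2 returns: [(9.88,)]

Reason: AVG vs SUM give different aggregate values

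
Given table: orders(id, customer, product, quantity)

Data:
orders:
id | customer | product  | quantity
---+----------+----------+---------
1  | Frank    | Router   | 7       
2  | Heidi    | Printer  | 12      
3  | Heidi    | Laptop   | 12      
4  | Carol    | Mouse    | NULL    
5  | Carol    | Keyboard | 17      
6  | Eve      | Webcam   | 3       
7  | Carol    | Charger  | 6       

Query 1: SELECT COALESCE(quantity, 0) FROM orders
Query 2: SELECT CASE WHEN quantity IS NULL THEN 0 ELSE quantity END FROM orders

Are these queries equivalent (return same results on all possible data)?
Yes, equivalent

Both queries return: [(0,), (3,), (6,), (7,), (12,), (12,), (17,)]

Reason: COALESCE vs CASE for NULL handling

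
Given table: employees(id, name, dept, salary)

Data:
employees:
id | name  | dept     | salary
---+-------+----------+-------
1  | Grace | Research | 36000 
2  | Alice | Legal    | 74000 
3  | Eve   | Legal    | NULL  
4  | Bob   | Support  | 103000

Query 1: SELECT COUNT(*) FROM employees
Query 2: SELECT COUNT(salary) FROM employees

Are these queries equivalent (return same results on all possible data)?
No, not equivalent

Query 1 returns: [(4,)]
Query 2 returns: [(3,)]

Reason: COUNT(*) includes NULLs, COUNT(column) excludes them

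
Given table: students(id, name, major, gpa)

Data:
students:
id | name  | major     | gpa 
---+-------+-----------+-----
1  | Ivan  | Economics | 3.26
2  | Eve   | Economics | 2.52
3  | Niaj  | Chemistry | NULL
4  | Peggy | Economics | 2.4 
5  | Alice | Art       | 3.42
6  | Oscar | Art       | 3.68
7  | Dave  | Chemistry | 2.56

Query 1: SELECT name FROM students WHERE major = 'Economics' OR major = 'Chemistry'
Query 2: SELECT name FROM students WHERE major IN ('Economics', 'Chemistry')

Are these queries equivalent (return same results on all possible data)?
Yes, equivalent

Both queries return: [('Dave',), ('Eve',), ('Ivan',), ('Niaj',), ('Peggy',)]

Reason: OR vs IN are equivalent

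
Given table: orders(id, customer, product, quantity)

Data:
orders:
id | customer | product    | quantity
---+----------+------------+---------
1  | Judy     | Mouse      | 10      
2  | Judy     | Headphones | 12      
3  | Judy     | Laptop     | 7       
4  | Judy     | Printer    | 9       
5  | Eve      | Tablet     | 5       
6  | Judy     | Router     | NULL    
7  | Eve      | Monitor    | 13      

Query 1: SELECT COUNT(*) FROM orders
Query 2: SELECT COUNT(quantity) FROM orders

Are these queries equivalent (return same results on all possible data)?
No, not equivalent

Query 1 returns: [(7,)]
Query 2 returns: [(6,)]

Reason: COUNT(*) includes NULLs, COUNT(column) excludes them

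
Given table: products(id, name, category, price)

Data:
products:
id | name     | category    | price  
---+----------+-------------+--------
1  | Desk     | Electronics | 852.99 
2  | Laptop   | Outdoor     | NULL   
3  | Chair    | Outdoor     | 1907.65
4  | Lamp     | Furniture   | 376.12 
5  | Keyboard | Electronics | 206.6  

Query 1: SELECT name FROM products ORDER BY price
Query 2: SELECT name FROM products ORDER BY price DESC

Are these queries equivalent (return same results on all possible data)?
No, not equivalent

Query 1 returns: [('Laptop',), ('Keyboard',), ('Lamp',), ('Desk',), ('Chair',)]
Query 2 returns: [('Chair',), ('Desk',), ('Lamp',), ('Keyboard',), ('Laptop',)]

Reason: ASC vs DESC gives opposite ordering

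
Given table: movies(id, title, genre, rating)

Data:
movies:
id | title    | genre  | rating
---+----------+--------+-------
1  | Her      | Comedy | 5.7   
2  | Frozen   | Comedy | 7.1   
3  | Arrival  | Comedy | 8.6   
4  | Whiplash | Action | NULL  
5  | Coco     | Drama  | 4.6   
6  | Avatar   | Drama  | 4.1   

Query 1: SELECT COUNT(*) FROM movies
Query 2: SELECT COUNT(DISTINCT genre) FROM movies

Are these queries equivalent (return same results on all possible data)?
No, not equivalent

Query 1 returns: [(6,)]
Query 2 returns: [(3,)]

Reason: COUNT(*) counts rows, COUNT(DISTINCT genre) counts unique genres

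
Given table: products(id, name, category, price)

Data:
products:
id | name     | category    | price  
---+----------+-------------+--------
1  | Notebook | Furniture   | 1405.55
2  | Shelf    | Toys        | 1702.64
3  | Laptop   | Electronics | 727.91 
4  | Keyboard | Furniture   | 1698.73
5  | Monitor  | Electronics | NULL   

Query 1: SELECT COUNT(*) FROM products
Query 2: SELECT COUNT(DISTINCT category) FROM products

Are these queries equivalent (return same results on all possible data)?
No, not equivalent

Query 1 returns: [(5,)]
Query 2 returns: [(3,)]

Reason: COUNT(*) counts rows, COUNT(DISTINCT category) counts unique categorys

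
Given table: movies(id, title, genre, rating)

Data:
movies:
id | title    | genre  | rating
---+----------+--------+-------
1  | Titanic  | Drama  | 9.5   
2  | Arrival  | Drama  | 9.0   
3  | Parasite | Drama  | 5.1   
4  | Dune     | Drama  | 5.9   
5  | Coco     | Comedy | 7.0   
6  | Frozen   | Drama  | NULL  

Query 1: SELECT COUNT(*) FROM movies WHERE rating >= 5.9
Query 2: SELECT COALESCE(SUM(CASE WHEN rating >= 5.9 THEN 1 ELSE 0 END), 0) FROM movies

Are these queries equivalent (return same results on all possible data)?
Yes, equivalent

Both queries return: [(4,)]

Reason: COUNT with WHERE vs conditional SUM (COALESCE handles empty-table NULL)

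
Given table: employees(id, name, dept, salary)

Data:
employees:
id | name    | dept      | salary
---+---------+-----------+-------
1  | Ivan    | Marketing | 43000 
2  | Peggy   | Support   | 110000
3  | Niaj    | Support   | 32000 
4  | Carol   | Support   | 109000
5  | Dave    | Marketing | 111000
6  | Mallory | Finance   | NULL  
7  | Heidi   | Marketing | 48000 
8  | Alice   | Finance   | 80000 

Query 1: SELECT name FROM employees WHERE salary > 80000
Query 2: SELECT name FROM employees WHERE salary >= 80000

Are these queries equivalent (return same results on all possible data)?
No, not equivalent

Query 1 returns: [('Peggy',), ('Carol',), ('Dave',)]
Query 2 returns: [('Peggy',), ('Carol',), ('Dave',), ('Alice',)]

Reason: > vs >= gives different results when salary = 80000 exists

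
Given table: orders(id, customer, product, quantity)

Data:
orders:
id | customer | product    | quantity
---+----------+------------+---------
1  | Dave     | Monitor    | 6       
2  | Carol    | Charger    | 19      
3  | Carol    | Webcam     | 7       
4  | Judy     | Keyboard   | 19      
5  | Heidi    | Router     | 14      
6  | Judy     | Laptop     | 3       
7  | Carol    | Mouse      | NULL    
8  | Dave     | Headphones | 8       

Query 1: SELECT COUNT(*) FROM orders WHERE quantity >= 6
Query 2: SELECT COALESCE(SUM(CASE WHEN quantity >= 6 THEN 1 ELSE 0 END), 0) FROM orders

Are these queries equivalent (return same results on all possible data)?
Yes, equivalent

Both queries return: [(6,)]

Reason: COUNT with WHERE vs conditional SUM (COALESCE handles empty-table NULL)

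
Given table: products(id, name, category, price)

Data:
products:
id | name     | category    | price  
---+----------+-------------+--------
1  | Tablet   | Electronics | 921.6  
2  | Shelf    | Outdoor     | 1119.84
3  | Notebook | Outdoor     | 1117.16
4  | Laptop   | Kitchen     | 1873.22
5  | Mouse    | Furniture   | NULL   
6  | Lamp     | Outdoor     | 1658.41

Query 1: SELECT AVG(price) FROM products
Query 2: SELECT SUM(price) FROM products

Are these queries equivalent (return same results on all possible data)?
No, not equivalent

Query 1 returns: [(1338.046,)]
Query 2 returns: [(6690.2300000000005,)]

Reason: AVG vs SUM give different aggregate values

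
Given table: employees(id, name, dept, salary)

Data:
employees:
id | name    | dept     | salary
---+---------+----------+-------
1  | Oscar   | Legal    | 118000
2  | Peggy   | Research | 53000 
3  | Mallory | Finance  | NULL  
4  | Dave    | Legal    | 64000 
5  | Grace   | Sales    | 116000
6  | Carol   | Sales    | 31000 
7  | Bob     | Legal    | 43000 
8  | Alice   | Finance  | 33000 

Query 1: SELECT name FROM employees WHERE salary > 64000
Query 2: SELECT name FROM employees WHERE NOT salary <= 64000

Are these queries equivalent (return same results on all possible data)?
Yes, equivalent

Both queries return: [('Grace',), ('Oscar',)]

Reason: Both filter salary > 64000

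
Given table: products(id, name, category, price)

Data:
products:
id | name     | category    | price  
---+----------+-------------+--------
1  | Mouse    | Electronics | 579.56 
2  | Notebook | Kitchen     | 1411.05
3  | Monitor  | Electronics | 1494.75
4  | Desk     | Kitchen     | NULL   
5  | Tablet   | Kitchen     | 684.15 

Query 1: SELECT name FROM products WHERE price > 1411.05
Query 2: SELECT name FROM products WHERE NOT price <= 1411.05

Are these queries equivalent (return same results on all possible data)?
Yes, equivalent

Both queries return: [('Monitor',)]

Reason: Both filter price > 1411.05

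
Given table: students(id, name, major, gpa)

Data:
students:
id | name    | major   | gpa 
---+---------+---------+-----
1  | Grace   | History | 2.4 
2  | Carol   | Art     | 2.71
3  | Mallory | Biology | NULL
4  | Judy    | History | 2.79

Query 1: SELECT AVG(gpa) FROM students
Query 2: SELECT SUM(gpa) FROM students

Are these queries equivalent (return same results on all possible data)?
No, not equivalent

Query 1 returns: [(2.6333333333333333,)]
Query 2 returns: [(7.9,)]

Reason: AVG vs SUM give different aggregate values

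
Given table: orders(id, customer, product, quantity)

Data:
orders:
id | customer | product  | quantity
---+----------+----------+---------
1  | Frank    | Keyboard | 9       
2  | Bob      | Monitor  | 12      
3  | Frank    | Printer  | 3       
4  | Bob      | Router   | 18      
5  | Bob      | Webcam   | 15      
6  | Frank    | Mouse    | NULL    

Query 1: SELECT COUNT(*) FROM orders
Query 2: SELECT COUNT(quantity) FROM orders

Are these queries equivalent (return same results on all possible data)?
No, not equivalent

Query 1 returns: [(6,)]
Query 2 returns: [(5,)]

Reason: COUNT(*) includes NULLs, COUNT(column) excludes them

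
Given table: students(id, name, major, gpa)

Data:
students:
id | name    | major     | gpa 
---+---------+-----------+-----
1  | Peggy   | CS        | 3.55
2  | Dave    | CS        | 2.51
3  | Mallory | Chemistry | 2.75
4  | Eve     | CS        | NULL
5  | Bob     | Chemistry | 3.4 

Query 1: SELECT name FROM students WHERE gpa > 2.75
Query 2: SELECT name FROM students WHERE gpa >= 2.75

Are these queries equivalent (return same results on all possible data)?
No, not equivalent

Query 1 returns: [('Peggy',), ('Bob',)]
Query 2 returns: [('Peggy',), ('Mallory',), ('Bob',)]

Reason: > vs >= gives different results when gpa = 2.75 exists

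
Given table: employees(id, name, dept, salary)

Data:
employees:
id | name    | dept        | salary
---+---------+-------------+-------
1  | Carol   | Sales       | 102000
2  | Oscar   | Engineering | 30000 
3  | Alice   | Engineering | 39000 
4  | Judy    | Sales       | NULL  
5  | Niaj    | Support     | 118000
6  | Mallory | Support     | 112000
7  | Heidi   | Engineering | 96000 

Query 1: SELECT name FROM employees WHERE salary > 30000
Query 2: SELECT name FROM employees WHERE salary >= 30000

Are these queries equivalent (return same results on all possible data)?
No, not equivalent

Query 1 returns: [('Carol',), ('Alice',), ('Niaj',), ('Mallory',), ('Heidi',)]
Query 2 returns: [('Carol',), ('Oscar',), ('Alice',), ('Niaj',), ('Mallory',), ('Heidi',)]

Reason: > vs >= gives different results when salary = 30000 exists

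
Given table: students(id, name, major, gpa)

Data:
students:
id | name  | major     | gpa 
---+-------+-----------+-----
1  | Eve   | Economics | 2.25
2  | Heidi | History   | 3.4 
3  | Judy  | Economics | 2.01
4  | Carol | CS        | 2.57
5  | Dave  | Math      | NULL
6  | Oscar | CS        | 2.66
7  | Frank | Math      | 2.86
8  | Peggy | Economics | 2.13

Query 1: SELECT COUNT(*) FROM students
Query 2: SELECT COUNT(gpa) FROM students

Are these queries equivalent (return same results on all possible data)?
No, not equivalent

Query 1 returns: [(8,)]
Query 2 returns: [(7,)]

Reason: COUNT(*) includes NULLs, COUNT(column) excludes them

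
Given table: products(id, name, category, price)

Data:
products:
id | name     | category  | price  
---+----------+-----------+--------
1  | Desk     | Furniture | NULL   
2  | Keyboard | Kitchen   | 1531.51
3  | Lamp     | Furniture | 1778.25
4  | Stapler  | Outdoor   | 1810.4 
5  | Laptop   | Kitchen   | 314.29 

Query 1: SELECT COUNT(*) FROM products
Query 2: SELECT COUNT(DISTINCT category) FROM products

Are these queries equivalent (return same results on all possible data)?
No, not equivalent

Query 1 returns: [(5,)]
Query 2 returns: [(3,)]

Reason: COUNT(*) counts rows, COUNT(DISTINCT category) counts unique categorys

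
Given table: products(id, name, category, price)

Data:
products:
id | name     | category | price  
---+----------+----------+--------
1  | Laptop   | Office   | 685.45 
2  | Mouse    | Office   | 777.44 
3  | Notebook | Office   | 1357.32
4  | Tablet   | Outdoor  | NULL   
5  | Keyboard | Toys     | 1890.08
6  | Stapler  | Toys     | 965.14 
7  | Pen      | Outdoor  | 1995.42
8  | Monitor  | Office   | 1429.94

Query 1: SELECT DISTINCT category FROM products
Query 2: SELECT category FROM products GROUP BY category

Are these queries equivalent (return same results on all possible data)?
Yes, equivalent

Both queries return: [('Office',), ('Outdoor',), ('Toys',)]

Reason: Both get unique categorys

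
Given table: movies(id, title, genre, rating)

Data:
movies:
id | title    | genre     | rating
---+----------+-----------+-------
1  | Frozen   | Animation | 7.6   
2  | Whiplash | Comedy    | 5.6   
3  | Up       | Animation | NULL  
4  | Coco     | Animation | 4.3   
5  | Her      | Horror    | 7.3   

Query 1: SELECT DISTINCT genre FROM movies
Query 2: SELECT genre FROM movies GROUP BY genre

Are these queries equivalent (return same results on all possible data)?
Yes, equivalent

Both queries return: [('Animation',), ('Comedy',), ('Horror',)]

Reason: Both get unique genres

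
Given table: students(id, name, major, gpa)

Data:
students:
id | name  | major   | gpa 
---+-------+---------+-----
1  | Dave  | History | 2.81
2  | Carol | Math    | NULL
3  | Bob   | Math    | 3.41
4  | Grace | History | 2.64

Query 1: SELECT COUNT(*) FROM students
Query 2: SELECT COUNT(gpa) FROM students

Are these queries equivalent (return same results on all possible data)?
No, not equivalent

Query 1 returns: [(4,)]
Query 2 returns: [(3,)]

Reason: COUNT(*) includes NULLs, COUNT(column) excludes them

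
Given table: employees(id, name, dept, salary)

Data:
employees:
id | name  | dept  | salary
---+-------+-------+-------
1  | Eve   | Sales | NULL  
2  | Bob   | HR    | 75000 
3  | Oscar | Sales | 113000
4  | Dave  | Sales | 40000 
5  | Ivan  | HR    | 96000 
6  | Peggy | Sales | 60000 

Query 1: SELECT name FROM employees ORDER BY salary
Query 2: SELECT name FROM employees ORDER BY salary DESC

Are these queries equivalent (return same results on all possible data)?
No, not equivalent

Query 1 returns: [('Eve',), ('Dave',), ('Peggy',), ('Bob',), ('Ivan',), ('Oscar',)]
Query 2 returns: [('Oscar',), ('Ivan',), ('Bob',), ('Peggy',), ('Dave',), ('Eve',)]

Reason: ASC vs DESC gives opposite ordering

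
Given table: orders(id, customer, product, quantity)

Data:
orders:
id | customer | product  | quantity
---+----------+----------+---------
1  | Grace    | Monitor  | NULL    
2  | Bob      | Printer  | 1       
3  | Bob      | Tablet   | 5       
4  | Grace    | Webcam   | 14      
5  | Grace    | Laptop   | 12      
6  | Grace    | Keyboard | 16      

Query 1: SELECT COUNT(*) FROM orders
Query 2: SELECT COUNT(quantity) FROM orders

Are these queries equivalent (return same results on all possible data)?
No, not equivalent

Query 1 returns: [(6,)]
Query 2 returns: [(5,)]

Reason: COUNT(*) includes NULLs, COUNT(column) excludes them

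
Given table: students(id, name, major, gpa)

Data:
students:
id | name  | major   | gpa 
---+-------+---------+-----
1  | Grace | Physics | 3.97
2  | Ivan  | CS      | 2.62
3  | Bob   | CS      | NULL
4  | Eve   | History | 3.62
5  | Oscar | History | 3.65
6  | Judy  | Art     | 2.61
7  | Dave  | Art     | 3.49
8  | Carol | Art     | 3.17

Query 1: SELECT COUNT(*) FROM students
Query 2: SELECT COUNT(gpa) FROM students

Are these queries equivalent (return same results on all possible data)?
No, not equivalent

Query 1 returns: [(8,)]
Query 2 returns: [(7,)]

Reason: COUNT(*) includes NULLs, COUNT(column) excludes them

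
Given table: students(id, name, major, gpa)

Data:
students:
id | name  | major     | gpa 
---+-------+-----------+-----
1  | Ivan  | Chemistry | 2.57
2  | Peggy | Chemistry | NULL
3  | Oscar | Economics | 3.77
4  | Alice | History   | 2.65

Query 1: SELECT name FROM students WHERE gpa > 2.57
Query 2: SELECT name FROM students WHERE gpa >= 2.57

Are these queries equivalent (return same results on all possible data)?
No, not equivalent

Query 1 returns: [('Oscar',), ('Alice',)]
Query 2 returns: [('Ivan',), ('Oscar',), ('Alice',)]

Reason: > vs >= gives different results when gpa = 2.57 exists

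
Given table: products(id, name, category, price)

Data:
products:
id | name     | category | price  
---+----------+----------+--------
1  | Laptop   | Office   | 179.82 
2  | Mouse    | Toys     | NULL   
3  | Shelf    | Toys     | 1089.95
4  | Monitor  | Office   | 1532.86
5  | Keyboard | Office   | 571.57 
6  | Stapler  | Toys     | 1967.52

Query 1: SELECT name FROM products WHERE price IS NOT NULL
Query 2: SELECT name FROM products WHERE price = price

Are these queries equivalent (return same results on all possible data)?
Yes, equivalent

Both queries return: [('Keyboard',), ('Laptop',), ('Monitor',), ('Shelf',), ('Stapler',)]

Reason: IS NOT NULL vs self-equality (both exclude NULLs)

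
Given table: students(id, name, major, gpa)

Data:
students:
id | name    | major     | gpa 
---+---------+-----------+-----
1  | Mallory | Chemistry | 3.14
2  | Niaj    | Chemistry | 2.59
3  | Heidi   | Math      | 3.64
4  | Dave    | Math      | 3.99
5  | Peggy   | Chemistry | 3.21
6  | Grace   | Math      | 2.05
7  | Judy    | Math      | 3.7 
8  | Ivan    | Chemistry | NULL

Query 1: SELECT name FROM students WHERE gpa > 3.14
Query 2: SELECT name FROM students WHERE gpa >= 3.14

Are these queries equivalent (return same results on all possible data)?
No, not equivalent

Query 1 returns: [('Heidi',), ('Dave',), ('Peggy',), ('Judy',)]
Query 2 returns: [('Mallory',), ('Heidi',), ('Dave',), ('Peggy',), ('Judy',)]

Reason: > vs >= gives different results when gpa = 3.14 exists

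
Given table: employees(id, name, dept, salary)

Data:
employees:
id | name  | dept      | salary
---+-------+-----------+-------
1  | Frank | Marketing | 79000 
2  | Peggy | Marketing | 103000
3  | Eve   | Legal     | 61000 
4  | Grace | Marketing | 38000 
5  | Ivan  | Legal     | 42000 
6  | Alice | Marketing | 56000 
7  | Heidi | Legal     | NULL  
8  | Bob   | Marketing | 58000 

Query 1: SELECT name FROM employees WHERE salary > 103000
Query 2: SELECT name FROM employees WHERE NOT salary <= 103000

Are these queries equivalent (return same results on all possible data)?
Yes, equivalent

Both queries return: []

Reason: Both filter salary > 103000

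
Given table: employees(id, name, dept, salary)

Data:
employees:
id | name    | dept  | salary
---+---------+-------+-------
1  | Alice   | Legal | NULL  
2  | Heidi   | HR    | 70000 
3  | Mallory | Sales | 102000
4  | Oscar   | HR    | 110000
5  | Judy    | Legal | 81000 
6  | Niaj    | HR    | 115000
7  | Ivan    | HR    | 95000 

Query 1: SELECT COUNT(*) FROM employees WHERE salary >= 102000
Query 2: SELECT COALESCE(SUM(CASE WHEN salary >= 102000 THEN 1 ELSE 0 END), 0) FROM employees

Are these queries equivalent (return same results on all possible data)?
Yes, equivalent

Both queries return: [(3,)]

Reason: COUNT with WHERE vs conditional SUM (COALESCE handles empty-table NULL)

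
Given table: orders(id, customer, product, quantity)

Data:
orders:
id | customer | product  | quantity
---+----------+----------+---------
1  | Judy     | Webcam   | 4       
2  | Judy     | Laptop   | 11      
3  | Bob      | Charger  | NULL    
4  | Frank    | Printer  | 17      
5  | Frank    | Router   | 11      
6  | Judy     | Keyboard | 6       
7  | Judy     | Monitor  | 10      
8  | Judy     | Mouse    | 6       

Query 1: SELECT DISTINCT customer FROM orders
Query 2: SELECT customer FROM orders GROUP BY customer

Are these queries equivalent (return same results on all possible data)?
Yes, equivalent

Both queries return: [('Bob',), ('Frank',), ('Judy',)]

Reason: Both get unique customers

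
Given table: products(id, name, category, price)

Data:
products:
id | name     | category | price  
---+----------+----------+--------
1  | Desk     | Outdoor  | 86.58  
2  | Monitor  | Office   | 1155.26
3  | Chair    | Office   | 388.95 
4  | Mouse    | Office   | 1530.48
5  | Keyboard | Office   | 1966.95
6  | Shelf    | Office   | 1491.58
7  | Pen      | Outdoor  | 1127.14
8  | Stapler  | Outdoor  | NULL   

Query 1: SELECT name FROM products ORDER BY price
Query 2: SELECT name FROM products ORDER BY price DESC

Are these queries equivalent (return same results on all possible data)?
No, not equivalent

Query 1 returns: [('Stapler',), ('Desk',), ('Chair',), ('Pen',), ('Monitor',), ('Shelf',), ('Mouse',), ('Keyboard',)]
Query 2 returns: [('Keyboard',), ('Mouse',), ('Shelf',), ('Monitor',), ('Pen',), ('Chair',), ('Desk',), ('Stapler',)]

Reason: ASC vs DESC gives opposite ordering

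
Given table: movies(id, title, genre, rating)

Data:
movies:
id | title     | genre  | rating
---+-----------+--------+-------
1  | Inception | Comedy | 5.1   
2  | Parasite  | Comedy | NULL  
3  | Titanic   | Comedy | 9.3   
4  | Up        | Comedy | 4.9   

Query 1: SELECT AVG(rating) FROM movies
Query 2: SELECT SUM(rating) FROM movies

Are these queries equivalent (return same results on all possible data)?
No, not equivalent

Query 1 returns: [(6.433333333333334,)]
Query 2 returns: [(19.3,)]

Reason: AVG vs SUM give different aggregate values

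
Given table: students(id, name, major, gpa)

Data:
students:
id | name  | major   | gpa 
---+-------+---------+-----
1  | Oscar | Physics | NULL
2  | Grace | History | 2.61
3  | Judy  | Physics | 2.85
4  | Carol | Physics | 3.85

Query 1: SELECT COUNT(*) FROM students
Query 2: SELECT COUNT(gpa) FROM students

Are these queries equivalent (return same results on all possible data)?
No, not equivalent

Query 1 returns: [(4,)]
Query 2 returns: [(3,)]

Reason: COUNT(*) includes NULLs, COUNT(column) excludes them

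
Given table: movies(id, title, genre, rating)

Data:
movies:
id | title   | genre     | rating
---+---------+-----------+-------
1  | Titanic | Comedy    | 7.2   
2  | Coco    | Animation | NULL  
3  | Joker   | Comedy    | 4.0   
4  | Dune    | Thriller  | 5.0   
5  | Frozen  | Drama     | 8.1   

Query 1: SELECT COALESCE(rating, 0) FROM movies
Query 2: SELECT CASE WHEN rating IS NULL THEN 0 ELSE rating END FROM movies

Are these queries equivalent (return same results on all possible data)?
Yes, equivalent

Both queries return: [(0,), (4.0,), (5.0,), (7.2,), (8.1,)]

Reason: COALESCE vs CASE for NULL handling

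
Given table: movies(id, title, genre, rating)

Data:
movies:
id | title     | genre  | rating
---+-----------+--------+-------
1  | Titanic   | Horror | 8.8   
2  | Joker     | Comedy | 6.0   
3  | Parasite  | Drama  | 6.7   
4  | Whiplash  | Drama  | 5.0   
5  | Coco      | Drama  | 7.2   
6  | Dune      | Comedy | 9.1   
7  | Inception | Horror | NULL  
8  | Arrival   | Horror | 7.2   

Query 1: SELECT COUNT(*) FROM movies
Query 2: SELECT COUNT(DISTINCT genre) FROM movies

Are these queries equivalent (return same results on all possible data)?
No, not equivalent

Query 1 returns: [(8,)]
Query 2 returns: [(3,)]

Reason: COUNT(*) counts rows, COUNT(DISTINCT genre) counts unique genres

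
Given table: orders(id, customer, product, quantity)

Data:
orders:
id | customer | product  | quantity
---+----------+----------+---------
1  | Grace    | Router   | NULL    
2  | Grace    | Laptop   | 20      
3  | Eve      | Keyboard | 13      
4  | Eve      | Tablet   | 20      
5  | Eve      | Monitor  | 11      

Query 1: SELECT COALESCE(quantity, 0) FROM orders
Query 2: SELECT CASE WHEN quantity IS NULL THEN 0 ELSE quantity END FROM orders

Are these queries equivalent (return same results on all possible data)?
Yes, equivalent

Both queries return: [(0,), (11,), (13,), (20,), (20,)]

Reason: COALESCE vs CASE for NULL handling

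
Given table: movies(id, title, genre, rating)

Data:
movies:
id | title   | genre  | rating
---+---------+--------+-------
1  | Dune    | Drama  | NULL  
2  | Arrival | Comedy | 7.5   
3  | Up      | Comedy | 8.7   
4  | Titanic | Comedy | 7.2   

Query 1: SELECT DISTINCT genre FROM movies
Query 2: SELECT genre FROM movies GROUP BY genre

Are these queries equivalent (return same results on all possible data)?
Yes, equivalent

Both queries return: [('Comedy',), ('Drama',)]

Reason: Both get unique genres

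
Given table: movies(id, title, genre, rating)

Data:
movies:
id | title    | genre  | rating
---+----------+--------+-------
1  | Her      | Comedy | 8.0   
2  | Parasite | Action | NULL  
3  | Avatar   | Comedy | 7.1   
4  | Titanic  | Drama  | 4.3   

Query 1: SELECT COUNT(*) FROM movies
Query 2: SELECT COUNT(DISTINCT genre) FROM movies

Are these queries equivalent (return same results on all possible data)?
No, not equivalent

Query 1 returns: [(4,)]
Query 2 returns: [(3,)]

Reason: COUNT(*) counts rows, COUNT(DISTINCT genre) counts unique genres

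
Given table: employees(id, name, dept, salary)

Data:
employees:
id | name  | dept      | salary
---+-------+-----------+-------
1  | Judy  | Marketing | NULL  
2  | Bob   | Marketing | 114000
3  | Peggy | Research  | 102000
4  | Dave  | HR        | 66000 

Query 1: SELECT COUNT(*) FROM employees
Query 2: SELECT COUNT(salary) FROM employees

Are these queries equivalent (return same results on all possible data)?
No, not equivalent

Query 1 returns: [(4,)]
Query 2 returns: [(3,)]

Reason: COUNT(*) includes NULLs, COUNT(column) excludes them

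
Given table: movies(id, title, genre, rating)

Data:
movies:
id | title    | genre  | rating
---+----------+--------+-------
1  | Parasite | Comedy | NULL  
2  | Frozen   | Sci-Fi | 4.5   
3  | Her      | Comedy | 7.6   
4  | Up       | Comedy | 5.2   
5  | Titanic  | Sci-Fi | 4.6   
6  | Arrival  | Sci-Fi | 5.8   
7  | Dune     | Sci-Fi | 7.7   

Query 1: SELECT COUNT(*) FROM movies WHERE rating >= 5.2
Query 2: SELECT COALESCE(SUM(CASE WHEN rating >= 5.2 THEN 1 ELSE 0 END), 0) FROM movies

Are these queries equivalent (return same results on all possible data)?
Yes, equivalent

Both queries return: [(4,)]

Reason: COUNT with WHERE vs conditional SUM (COALESCE handles empty-table NULL)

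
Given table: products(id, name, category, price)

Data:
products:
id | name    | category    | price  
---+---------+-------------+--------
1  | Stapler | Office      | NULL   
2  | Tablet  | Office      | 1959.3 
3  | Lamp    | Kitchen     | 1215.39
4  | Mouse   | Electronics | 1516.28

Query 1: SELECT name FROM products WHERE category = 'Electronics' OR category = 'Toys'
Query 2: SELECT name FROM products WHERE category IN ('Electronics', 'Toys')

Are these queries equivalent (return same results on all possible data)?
Yes, equivalent

Both queries return: [('Mouse',)]

Reason: OR vs IN are equivalent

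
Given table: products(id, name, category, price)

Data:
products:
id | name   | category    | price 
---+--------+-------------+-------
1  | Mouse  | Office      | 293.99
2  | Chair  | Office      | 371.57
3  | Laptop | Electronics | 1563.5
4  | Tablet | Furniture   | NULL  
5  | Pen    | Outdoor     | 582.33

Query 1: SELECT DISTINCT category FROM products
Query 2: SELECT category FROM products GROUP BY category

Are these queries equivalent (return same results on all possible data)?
Yes, equivalent

Both queries return: [('Electronics',), ('Furniture',), ('Office',), ('Outdoor',)]

Reason: Both get unique categorys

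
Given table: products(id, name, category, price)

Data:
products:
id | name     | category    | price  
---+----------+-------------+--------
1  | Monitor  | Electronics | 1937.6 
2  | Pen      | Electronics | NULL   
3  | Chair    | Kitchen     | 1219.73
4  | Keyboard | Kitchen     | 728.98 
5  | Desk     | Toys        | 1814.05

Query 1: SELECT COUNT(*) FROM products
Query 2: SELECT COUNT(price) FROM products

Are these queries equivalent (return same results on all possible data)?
No, not equivalent

Query 1 returns: [(5,)]
Query 2 returns: [(4,)]

Reason: COUNT(*) includes NULLs, COUNT(column) excludes them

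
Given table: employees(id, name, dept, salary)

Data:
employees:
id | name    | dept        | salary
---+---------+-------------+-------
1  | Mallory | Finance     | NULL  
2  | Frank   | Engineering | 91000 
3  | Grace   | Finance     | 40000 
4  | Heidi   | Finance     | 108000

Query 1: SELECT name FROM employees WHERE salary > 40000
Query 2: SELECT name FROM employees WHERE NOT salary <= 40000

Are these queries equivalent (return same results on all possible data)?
Yes, equivalent

Both queries return: [('Frank',), ('Heidi',)]

Reason: Both filter salary > 40000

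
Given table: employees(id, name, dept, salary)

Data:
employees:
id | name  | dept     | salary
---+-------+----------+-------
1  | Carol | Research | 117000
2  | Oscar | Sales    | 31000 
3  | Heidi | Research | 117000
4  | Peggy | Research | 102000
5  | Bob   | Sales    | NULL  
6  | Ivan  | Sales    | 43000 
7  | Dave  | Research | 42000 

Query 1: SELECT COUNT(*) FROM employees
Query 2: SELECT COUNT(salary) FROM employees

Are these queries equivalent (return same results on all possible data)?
No, not equivalent

Query 1 returns: [(7,)]
Query 2 returns: [(6,)]

Reason: COUNT(*) includes NULLs, COUNT(column) excludes them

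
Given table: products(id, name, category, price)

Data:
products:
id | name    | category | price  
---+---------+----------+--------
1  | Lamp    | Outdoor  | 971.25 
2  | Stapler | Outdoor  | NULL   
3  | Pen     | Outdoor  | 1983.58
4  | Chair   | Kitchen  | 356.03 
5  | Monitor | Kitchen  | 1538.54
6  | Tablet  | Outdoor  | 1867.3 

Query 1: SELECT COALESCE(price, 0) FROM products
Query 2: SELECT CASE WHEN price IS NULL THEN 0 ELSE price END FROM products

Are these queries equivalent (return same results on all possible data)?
Yes, equivalent

Both queries return: [(0,), (356.03,), (971.25,), (1538.54,), (1867.3,), (1983.58,)]

Reason: COALESCE vs CASE for NULL handling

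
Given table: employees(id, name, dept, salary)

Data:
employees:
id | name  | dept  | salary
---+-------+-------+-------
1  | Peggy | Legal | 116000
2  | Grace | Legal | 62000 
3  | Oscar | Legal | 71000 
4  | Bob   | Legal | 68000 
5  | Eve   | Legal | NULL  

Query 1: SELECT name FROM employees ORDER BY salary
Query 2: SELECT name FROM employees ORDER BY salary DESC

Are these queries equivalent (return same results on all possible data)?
No, not equivalent

Query 1 returns: [('Eve',), ('Grace',), ('Bob',), ('Oscar',), ('Peggy',)]
Query 2 returns: [('Peggy',), ('Oscar',), ('Bob',), ('Grace',), ('Eve',)]

Reason: ASC vs DESC gives opposite ordering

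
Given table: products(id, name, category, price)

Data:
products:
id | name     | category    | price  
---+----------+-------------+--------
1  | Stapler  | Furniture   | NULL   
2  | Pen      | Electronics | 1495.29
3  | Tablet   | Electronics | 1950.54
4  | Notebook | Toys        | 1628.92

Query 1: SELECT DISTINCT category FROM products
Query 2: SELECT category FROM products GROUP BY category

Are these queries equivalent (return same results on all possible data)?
Yes, equivalent

Both queries return: [('Electronics',), ('Furniture',), ('Toys',)]

Reason: Both get unique categorys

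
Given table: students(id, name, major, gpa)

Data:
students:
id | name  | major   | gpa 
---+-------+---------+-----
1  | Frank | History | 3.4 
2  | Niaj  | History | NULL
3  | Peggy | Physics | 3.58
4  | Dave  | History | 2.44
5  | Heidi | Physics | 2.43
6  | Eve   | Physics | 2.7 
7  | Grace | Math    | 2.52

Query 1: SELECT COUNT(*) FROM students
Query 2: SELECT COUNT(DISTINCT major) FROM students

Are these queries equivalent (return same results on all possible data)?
No, not equivalent

Query 1 returns: [(7,)]
Query 2 returns: [(3,)]

Reason: COUNT(*) counts rows, COUNT(DISTINCT major) counts unique majors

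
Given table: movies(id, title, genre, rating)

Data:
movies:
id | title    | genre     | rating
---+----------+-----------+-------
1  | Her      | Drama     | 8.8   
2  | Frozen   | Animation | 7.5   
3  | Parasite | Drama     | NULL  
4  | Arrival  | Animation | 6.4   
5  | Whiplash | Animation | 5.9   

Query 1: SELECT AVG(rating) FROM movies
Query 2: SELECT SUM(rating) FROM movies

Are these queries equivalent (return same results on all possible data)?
No, not equivalent

Query 1 returns: [(7.15,)]
Query 2 returns: [(28.6,)]

Reason: AVG vs SUM give different aggregate values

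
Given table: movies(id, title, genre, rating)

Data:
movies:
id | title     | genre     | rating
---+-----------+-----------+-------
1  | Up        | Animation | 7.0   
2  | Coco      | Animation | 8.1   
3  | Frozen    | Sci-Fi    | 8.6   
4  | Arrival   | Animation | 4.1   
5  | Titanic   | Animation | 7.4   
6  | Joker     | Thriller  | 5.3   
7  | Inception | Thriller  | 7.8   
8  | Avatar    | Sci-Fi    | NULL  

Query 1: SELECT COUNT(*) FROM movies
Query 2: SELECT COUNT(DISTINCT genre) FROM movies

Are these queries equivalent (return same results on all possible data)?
No, not equivalent

Query 1 returns: [(8,)]
Query 2 returns: [(3,)]

Reason: COUNT(*) counts rows, COUNT(DISTINCT genre) counts unique genres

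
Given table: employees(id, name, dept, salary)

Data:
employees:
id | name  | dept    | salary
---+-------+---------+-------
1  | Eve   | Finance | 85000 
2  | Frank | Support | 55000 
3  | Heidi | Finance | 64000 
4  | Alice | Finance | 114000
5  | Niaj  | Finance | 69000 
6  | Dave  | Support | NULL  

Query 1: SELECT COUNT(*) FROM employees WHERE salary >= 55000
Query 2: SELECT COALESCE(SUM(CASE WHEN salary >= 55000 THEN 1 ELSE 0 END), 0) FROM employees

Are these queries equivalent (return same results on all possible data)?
Yes, equivalent

Both queries return: [(5,)]

Reason: COUNT with WHERE vs conditional SUM (COALESCE handles empty-table NULL)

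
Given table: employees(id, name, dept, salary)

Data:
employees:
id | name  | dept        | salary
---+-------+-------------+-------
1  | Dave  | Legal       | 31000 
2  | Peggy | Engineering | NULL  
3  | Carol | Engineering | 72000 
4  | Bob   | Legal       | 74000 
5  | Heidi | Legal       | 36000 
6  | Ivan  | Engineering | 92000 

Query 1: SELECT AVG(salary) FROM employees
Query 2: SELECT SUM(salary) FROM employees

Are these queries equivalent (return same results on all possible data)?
No, not equivalent

Query 1 returns: [(61000.0,)]
Query 2 returns: [(305000,)]

Reason: AVG vs SUM give different aggregate values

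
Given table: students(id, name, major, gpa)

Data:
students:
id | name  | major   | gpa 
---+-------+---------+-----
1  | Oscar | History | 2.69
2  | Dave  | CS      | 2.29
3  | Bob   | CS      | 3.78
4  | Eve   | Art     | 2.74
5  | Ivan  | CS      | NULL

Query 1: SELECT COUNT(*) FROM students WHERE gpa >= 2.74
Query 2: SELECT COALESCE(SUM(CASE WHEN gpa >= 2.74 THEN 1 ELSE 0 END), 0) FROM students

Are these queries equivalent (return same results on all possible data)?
Yes, equivalent

Both queries return: [(2,)]

Reason: COUNT with WHERE vs conditional SUM (COALESCE handles empty-table NULL)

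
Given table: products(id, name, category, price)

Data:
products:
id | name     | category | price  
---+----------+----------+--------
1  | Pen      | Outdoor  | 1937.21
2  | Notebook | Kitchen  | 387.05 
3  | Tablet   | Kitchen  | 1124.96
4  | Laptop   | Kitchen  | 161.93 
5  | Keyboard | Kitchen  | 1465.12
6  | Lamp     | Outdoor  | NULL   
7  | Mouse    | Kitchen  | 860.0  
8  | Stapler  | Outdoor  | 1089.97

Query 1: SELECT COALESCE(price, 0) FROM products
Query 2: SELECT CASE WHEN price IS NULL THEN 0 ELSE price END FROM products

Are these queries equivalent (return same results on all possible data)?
Yes, equivalent

Both queries return: [(0,), (161.93,), (387.05,), (860.0,), (1089.97,), (1124.96,), (1465.12,), (1937.21,)]

Reason: COALESCE vs CASE for NULL handling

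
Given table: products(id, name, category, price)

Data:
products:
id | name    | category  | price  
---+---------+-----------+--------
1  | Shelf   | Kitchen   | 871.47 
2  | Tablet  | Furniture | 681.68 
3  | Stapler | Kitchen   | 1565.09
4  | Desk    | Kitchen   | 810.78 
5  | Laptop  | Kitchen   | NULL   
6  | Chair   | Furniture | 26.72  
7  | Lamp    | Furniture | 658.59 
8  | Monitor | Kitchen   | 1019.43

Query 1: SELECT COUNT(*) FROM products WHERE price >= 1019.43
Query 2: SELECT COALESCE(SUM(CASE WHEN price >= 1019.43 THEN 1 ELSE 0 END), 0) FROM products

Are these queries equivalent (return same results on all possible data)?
Yes, equivalent

Both queries return: [(2,)]

Reason: COUNT with WHERE vs conditional SUM (COALESCE handles empty-table NULL)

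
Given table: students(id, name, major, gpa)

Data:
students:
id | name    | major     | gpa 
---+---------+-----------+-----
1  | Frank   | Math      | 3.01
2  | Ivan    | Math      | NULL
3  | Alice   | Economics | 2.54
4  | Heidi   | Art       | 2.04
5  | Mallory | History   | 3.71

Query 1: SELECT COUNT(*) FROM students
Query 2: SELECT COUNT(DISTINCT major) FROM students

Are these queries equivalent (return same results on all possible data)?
No, not equivalent

Query 1 returns: [(5,)]
Query 2 returns: [(4,)]

Reason: COUNT(*) counts rows, COUNT(DISTINCT major) counts unique majors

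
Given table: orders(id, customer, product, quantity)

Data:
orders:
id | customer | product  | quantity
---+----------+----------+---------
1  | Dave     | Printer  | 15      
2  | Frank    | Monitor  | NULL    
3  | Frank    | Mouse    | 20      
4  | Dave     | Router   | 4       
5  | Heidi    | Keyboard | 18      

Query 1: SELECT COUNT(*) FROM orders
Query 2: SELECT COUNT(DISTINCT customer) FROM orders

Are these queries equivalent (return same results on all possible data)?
No, not equivalent

Query 1 returns: [(5,)]
Query 2 returns: [(3,)]

Reason: COUNT(*) counts rows, COUNT(DISTINCT customer) counts unique customers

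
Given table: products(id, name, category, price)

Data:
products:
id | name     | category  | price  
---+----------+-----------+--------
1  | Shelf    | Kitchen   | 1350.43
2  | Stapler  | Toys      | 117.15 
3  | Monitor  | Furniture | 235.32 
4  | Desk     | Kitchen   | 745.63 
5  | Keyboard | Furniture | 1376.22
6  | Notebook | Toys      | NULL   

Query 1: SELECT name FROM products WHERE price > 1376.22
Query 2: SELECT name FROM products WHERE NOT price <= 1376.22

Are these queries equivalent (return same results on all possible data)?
Yes, equivalent

Both queries return: []

Reason: Both filter price > 1376.22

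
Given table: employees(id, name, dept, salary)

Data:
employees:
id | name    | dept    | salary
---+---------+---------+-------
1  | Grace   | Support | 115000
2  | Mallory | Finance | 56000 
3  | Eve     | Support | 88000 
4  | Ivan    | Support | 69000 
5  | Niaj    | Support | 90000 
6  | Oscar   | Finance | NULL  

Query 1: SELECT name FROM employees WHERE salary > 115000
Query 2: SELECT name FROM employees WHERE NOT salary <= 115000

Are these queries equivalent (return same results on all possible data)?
Yes, equivalent

Both queries return: []

Reason: Both filter salary > 115000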